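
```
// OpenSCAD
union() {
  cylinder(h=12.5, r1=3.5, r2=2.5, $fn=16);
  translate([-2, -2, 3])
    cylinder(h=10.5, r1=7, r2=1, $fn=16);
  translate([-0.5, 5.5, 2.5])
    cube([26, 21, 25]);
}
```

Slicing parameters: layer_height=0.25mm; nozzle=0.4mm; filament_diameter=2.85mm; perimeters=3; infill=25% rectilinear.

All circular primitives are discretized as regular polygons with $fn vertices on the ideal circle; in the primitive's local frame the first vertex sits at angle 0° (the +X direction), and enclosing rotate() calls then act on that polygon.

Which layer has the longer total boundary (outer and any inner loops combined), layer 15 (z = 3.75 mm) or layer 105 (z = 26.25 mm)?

Layer 15 (z = 3.75): the cone (r1=3.5→r2=2.5) has section circumradius 3.200 here — a regular 16-gon (perimeter = 2·16·3.200·sin(180°/16) = 19.98 mm); the cone at (-2, -2) contributes a regular 16-gon of circumradius 6.571 (interpolated between r1=7 and r2=1 at t=0.071) (perimeter = 2·16·6.571·sin(180°/16) = 41.02 mm); the cube at (-0.5, 5.5) (footprint 26×21) is included at this height (perimeter 94.00 mm); Merging all regions: the regions partially overlap (shared area 31.35 mm²), so the edge portions inside another operand are dropped and the merged outline is re-measured after clipping — boundary = 135.02 mm. So its perimeter = 135.02 mm. Layer 105 (z = 26.25): the cone is not intersected at this z (z outside [0, 12.5]); the cone at (-2, -2) is absent (z outside [3, 13.5]); the cube at (-0.5, 5.5) (footprint 26×21) is included at this height (perimeter 94.00 mm); Merging all regions: only the 26×21 cube at (-0.5, 5.5) is present, so the union is just that shape — boundary = 94.00 mm. So its perimeter = 94.00 mm. Layer 15 is larger (135.02 vs 94.00 mm).

layer 15 (z = 3.75 mm)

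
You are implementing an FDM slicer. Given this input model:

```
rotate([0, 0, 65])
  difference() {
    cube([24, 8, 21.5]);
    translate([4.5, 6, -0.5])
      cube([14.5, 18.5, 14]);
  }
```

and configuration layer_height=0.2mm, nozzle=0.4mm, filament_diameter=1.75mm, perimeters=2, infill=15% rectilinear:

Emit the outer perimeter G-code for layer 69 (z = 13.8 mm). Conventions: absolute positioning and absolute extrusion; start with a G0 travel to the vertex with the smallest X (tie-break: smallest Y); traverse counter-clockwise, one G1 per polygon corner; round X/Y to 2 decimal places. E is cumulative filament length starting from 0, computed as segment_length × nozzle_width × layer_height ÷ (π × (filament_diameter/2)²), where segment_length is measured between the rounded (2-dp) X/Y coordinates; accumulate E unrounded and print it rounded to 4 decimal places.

At z = 13.8 mm: the 24×8 cube contributes its full rectangle; the cube at (4.5, 6) is absent (z outside [-0.5, 13.5]); Subtracting the remaining from the first: none of the subtracted shapes is present at this height, so the 24×8 cube is unchanged — 1 connected region; (whole slice rotated 65° about Z — lengths, areas and connectivity unchanged). The outline is a single polygon with 4 vertices. Extrusion per mm of travel: 0.4 × 0.2 / (π × 0.875²) = 0.033260. Accumulating E over each segment gives final E = 2.1284.

G0 X-7.25 Y3.38 Z13.80
G1 X0.00 Y0.00 E0.2661
G1 X10.14 Y21.75 E1.0642
G1 X2.89 Y25.13 E1.3303
G1 X-7.25 Y3.38 E2.1284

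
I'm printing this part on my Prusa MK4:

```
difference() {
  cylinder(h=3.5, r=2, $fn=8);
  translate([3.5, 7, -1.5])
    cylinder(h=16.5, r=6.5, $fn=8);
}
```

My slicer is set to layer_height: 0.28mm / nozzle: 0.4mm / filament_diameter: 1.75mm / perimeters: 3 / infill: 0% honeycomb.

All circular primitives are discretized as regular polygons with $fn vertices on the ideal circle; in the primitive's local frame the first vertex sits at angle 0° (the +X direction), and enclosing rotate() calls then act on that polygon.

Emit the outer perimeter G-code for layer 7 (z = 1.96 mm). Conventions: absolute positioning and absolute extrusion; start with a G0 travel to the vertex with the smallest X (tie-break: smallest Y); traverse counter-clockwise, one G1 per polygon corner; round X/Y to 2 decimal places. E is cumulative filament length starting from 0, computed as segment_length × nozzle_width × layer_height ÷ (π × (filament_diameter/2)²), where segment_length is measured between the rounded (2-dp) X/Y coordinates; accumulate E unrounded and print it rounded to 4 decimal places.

At z = 1.96 mm: the cylinder: section is a regular 8-gon, circumradius r=2; the r=6.5 cylinder at (3.5, 7) contributes a regular 8-gon of circumradius 6.5; Subtracting the remaining from the first: starting from the r=2 cylinder, the r=6.5 cylinder at (3.5, 7) partially overlaps it — only the 0.07 mm² overlap (of its 119.50 mm²) is removed, clipping the outline — 1 connected region. The outline is a single polygon with 8 vertices. Extrusion per mm of travel: 0.4 × 0.28 / (π × 0.875²) = 0.046564. Accumulating E over each segment gives final E = 0.5675.

G0 X-2.00 Y0.00 Z1.96
G1 X-1.41 Y-1.41 E0.0712
G1 X0.00 Y-2.00 E0.1423
G1 X1.41 Y-1.41 E0.2135
G1 X2.00 Y0.00 E0.2847
G1 X1.44 Y1.35 E0.3527
G1 X-0.06 Y1.97 E0.4283
G1 X-1.41 Y1.41 E0.4964
G1 X-2.00 Y0.00 E0.5675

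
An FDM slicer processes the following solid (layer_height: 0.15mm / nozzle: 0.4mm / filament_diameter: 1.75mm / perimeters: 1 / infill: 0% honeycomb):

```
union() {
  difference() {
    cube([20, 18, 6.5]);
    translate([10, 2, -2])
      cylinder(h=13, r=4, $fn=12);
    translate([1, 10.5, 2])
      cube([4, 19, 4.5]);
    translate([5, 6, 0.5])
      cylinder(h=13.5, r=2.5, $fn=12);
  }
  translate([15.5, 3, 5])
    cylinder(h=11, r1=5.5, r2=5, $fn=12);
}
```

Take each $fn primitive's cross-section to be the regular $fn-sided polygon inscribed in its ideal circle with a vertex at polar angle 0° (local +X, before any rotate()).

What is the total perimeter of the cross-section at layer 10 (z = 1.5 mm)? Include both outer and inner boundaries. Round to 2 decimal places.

101.17 mm

At z = 1.5 mm: the cube (footprint 20×18) is included at this height (perimeter 76.00 mm); the r=4 cylinder at (10, 2) contributes a regular 12-gon of circumradius 4 (perimeter = 2·12·4.000·sin(180°/12) = 24.85 mm); the cube at (1, 10.5) is absent (z outside [2, 6.5]); the r=2.5 cylinder at (5, 6) gives a regular 12-gon of circumradius 2.5 (constant along its height) (perimeter = 2·12·2.500·sin(180°/12) = 15.53 mm); Taking the first minus the rest: starting from the 20×18 cube, the r=4 cylinder at (10, 2) partially overlaps it — only the 38.93 mm² overlap (of its 48.00 mm²) is removed, clipping the outline; the r=2.5 cylinder at (5, 6) lies wholly inside it (removes its full 18.75 mm² and its 15.53 mm outline becomes a hole wall) — boundary (outer + 1 inner loop) = 101.17 mm; the cone at (15.5, 3) is absent (z outside [5, 16]); Merging all regions: only that combined region is present, so the union is just that shape — boundary (outer + 1 inner loop) = 101.17 mm. Overall, the cross-section is one region with 1 hole. Total boundary length (outer + inner) = 101.17 mm.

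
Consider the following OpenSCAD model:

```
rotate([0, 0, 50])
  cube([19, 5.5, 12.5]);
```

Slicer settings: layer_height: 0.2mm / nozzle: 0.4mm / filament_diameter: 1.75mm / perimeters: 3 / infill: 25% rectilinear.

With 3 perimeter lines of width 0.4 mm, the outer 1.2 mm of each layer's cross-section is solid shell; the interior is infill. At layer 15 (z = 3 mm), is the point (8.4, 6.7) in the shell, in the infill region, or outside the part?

At z = 3 mm: the 19×5.5 cube contributes its full rectangle; (whole slice rotated 50° about Z — lengths, areas and connectivity unchanged). Overall, the cross-section is a single solid region. Undo the 50° rotation: the query point maps to (10.532, -2.128) in the un-rotated model frame. The nearest boundary edge runs (0.00, 0.00)→(19.00, 0.00); distance from the point to it = 2.13 mm. The point is not inside any of the regions above, so it lies outside the cross-section (2.13 mm from the nearest boundary).

outside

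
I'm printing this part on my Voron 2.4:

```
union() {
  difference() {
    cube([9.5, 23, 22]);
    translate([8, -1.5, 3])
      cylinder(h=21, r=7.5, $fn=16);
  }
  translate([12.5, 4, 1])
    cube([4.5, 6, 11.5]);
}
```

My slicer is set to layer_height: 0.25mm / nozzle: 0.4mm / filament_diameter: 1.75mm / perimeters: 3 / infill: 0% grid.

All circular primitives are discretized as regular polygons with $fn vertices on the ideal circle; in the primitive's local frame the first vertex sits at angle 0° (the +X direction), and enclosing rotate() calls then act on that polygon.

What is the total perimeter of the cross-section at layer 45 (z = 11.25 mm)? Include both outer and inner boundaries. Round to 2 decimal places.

At z = 11.25 mm: the cube is present — its section is the full 9.5×23 rectangle (perimeter 65.00 mm); the r=7.5 cylinder at (8, -1.5) gives a regular 16-gon of circumradius 7.5 (constant along its height) (perimeter = 2·16·7.500·sin(180°/16) = 46.82 mm); Subtracting the remaining from the first: starting from the 9.5×23 cube, the r=7.5 cylinder at (8, -1.5) partially overlaps it — only the 40.80 mm² overlap (of its 172.21 mm²) is removed, clipping the outline — boundary = 62.30 mm; the 4.5×6 cube at (12.5, 4) contributes its full rectangle (perimeter 21.00 mm); Merging all regions: the 2 present regions are separate (no shared area or edge), so areas and boundary lengths simply add and each stays a separate island — boundary = 83.30 mm. Overall, the cross-section has 2 separate islands. Total boundary length (outer) = 83.30 mm.

83.30 mm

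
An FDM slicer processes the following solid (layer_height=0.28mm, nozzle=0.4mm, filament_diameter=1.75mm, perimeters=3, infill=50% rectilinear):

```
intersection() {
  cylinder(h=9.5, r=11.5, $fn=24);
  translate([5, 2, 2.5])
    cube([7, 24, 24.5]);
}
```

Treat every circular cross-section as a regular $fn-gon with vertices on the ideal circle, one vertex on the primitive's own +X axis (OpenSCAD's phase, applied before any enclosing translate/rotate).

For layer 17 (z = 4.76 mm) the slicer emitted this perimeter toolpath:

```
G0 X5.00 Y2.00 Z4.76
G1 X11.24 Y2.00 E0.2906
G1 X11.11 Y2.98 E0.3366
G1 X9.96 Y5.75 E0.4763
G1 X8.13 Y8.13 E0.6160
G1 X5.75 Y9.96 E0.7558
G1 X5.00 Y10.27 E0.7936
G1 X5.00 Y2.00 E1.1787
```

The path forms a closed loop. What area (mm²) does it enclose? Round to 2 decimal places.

34.68 mm²

Apply the shoelace formula to the sequence of (X, Y) vertices; enclosed area = 34.68 mm².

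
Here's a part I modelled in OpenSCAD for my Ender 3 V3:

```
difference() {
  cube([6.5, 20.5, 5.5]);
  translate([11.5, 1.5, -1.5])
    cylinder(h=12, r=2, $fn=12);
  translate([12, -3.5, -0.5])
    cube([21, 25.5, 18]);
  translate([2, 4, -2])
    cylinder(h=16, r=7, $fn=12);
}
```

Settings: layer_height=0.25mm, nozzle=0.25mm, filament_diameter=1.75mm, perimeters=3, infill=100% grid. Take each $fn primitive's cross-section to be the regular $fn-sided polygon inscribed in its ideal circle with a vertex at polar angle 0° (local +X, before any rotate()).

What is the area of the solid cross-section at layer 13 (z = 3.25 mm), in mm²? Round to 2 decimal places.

At z = 3.25 mm: the cube is present — its section is the full 6.5×20.5 rectangle (area 133.25 mm²); the r=2 cylinder at (11.5, 1.5) contributes a regular 12-gon of circumradius 2 (area = (12/2)·2.000²·sin(360°/12) = 12.00 mm²); the cube at (12, -3.5) (footprint 21×25.5) is included at this height (area 535.50 mm²); the r=7 cylinder at (2, 4) gives a regular 12-gon of circumradius 7 (constant along its height) (area = (12/2)·7.000²·sin(360°/12) = 147.00 mm²); After the difference (first − rest): starting from the 6.5×20.5 cube (133.25 mm²), the r=2 cylinder at (11.5, 1.5) misses the remaining region (no effect); the 21×25.5 cube at (12, -3.5) misses the remaining region (no effect); the r=7 cylinder at (2, 4) partially overlaps it — only the 67.89 mm² overlap (of its 147.00 mm²) is removed, clipping the outline — area = 65.36 mm². Overall, the cross-section is a single solid region. Net area = 65.36 mm².

65.36 mm²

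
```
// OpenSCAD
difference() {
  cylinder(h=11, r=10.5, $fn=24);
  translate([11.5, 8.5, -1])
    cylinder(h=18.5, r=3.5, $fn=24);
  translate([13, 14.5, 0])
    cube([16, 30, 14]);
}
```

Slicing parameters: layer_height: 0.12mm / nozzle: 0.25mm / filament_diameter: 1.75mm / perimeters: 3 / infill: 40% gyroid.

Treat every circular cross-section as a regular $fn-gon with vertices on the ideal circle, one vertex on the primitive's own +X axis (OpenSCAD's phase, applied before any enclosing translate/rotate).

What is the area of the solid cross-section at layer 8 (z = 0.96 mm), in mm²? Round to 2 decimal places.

342.42 mm²

At z = 0.96 mm: the cylinder: section is a regular 24-gon, circumradius r=10.5 (area = (24/2)·10.500²·sin(360°/24) = 342.42 mm²); the r=3.5 cylinder at (11.5, 8.5) contributes a regular 24-gon of circumradius 3.5 (area = (24/2)·3.500²·sin(360°/24) = 38.05 mm²); the cube at (13, 14.5) is present — its section is the full 16×30 rectangle (area 480.00 mm²); Taking the first minus the rest: starting from the r=10.5 cylinder (342.42 mm²), the r=3.5 cylinder at (11.5, 8.5) misses the remaining region (no effect); the 16×30 cube at (13, 14.5) misses the remaining region (no effect) — area = 342.42 mm². Overall, the cross-section is a single solid region. Net area = 342.42 mm².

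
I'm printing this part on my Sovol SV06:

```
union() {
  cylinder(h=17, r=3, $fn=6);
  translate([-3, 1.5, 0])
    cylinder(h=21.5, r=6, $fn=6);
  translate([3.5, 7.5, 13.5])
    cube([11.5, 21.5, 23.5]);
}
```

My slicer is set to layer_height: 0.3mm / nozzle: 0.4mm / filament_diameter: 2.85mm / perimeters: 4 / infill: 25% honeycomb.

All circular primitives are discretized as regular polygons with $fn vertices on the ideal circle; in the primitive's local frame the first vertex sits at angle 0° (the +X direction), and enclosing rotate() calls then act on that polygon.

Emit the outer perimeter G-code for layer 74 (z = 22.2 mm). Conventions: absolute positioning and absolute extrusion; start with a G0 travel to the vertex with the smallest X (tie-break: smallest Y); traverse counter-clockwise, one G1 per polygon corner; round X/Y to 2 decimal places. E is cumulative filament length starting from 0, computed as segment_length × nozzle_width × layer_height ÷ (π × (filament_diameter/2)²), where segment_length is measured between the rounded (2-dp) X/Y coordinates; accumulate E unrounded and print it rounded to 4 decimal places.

G0 X3.50 Y7.50 Z22.20
G1 X15.00 Y7.50 E0.2163
G1 X15.00 Y29.00 E0.6207
G1 X3.50 Y29.00 E0.8371
G1 X3.50 Y7.50 E1.2415

At z = 22.2 mm: the cylinder is absent (z outside [0, 17]); the cylinder at (-3, 1.5) is absent (z outside [0, 21.5]); the cube at (3.5, 7.5) is present — its section is the full 11.5×21.5 rectangle; Combining (union): only the 11.5×21.5 cube at (3.5, 7.5) is present, so the union is just that shape — 1 connected region. The outline is a single polygon with 4 vertices. Extrusion per mm of travel: 0.4 × 0.3 / (π × 1.425²) = 0.018811. Accumulating E over each segment gives final E = 1.2415.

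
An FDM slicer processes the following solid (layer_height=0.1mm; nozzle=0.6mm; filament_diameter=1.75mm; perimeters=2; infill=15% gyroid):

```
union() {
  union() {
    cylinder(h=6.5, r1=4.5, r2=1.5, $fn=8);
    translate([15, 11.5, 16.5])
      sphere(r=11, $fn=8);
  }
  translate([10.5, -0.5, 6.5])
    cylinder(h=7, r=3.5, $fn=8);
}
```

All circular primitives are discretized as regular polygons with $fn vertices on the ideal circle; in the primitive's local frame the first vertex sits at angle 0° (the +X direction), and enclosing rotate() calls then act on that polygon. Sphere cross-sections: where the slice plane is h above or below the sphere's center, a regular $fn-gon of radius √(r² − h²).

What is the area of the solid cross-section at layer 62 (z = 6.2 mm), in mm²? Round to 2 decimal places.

49.76 mm²

At z = 6.2 mm: the cone: at t=0.954 of its height the radius interpolates to r₁+(r₂−r₁)t = 1.638, giving a regular 8-gon of that circumradius (area = (8/2)·1.638²·sin(360°/8) = 7.59 mm²); the sphere at (15, 11.5): section is a regular 8-gon, circumradius = √(r²−h²) = √(11²−10.3²) = 3.861 (area = (8/2)·3.861²·sin(360°/8) = 42.17 mm²); Combining (union): the 2 present regions are separate (no shared area or edge), so areas and boundary lengths simply add and each stays a separate island — area = 49.76 mm²; the cylinder at (10.5, -0.5) does not reach this height (z outside [6.5, 13.5]); Taking the union: only that combined region is present, so the union is just that shape — area = 49.76 mm². Overall, the cross-section has 2 separate islands. Net area = 49.76 mm².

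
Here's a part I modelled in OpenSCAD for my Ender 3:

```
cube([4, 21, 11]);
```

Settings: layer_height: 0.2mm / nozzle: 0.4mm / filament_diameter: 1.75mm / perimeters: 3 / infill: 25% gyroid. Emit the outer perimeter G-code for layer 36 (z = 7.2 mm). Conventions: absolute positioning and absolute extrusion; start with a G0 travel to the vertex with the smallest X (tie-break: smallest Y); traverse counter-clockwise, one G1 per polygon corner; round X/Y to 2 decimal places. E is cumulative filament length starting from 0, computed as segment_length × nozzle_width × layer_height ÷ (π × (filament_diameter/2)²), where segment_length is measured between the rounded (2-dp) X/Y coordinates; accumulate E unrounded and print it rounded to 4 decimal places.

At z = 7.2 mm: the cube is present — its section is the full 4×21 rectangle. The outline is a single polygon with 4 vertices. Extrusion per mm of travel: 0.4 × 0.2 / (π × 0.875²) = 0.033260. Accumulating E over each segment gives final E = 1.6630.

G0 X0.00 Y0.00 Z7.20
G1 X4.00 Y0.00 E0.1330
G1 X4.00 Y21.00 E0.8315
G1 X0.00 Y21.00 E0.9645
G1 X0.00 Y0.00 E1.6630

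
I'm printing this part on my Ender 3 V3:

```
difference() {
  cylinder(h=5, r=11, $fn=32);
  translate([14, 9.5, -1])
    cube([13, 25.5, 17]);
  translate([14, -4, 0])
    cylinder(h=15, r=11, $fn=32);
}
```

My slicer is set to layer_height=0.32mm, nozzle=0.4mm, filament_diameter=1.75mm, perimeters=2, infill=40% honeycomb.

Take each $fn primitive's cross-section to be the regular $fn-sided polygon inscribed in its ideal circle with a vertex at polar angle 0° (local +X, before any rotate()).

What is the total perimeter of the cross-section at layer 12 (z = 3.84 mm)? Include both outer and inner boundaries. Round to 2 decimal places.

69.00 mm

At z = 3.84 mm: the cylinder: section is a regular 32-gon, circumradius r=11 (perimeter = 2·32·11.000·sin(180°/32) = 69.00 mm); the cube at (14, 9.5) is present — its section is the full 13×25.5 rectangle (perimeter 77.00 mm); the r=11 cylinder at (14, -4) gives a regular 32-gon of circumradius 11 (constant along its height) (perimeter = 2·32·11.000·sin(180°/32) = 69.00 mm); After the difference (first − rest): starting from the r=11 cylinder, the 13×25.5 cube at (14, 9.5) misses the remaining region (no effect); the r=11 cylinder at (14, -4) partially overlaps it — only the 83.70 mm² overlap (of its 377.69 mm²) is removed, clipping the outline — boundary = 69.00 mm. Overall, the cross-section is a single solid region. Total boundary length (outer) = 69.00 mm.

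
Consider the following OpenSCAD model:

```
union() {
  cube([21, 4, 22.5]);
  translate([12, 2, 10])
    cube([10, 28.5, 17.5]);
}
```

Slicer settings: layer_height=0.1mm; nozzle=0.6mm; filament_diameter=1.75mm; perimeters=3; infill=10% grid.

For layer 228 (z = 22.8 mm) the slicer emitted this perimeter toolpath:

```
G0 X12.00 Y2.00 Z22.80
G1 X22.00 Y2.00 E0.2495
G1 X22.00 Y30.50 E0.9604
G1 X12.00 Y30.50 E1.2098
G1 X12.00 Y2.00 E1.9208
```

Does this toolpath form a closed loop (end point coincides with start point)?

yes

Start point (G0): (12.00, 2.00). End point (last G1): the path returns to the start — closed.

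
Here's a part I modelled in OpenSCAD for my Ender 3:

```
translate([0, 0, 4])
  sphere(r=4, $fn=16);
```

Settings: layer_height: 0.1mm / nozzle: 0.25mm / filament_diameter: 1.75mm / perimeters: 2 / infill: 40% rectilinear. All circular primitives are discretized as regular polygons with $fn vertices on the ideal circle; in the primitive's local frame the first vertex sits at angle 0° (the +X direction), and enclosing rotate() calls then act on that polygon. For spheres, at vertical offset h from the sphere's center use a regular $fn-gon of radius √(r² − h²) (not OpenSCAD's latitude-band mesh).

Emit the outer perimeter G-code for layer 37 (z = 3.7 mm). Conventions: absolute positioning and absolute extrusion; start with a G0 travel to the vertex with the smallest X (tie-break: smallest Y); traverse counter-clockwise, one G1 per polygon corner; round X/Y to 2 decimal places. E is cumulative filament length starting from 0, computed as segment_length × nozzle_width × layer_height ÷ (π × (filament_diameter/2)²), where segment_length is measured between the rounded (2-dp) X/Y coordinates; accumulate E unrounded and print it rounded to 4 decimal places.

G0 X-3.99 Y0.00 Z3.70
G1 X-3.69 Y-1.53 E0.0162
G1 X-2.82 Y-2.82 E0.0324
G1 X-1.53 Y-3.69 E0.0485
G1 X0.00 Y-3.99 E0.0648
G1 X1.53 Y-3.69 E0.0810
G1 X2.82 Y-2.82 E0.0971
G1 X3.69 Y-1.53 E0.1133
G1 X3.99 Y0.00 E0.1295
G1 X3.69 Y1.53 E0.1457
G1 X2.82 Y2.82 E0.1619
G1 X1.53 Y3.69 E0.1781
G1 X0.00 Y3.99 E0.1943
G1 X-1.53 Y3.69 E0.2105
G1 X-2.82 Y2.82 E0.2266
G1 X-3.69 Y1.53 E0.2428
G1 X-3.99 Y0.00 E0.2590

At z = 3.7 mm: the sphere: section is a regular 16-gon, circumradius = √(r²−h²) = √(4²−0.3²) = 3.989. The outline is a single polygon with 16 vertices. Extrusion per mm of travel: 0.25 × 0.1 / (π × 0.875²) = 0.010394. Accumulating E over each segment gives final E = 0.2590.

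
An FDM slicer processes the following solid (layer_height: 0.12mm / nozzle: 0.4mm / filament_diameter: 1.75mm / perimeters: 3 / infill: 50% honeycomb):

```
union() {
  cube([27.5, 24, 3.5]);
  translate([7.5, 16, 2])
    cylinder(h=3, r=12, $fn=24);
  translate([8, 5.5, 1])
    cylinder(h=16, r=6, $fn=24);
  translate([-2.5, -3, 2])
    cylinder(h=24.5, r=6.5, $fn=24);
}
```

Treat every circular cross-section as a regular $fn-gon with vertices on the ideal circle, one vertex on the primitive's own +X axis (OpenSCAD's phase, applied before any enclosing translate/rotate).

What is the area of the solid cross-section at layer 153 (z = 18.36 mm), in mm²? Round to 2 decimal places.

At z = 18.36 mm: the cube is not intersected at this z (z outside [0, 3.5]); the cylinder at (7.5, 16) is absent (z outside [2, 5]); the cylinder at (8, 5.5) does not reach this height (z outside [1, 17]); the r=6.5 cylinder at (-2.5, -3) contributes a regular 24-gon of circumradius 6.5 (area = (24/2)·6.500²·sin(360°/24) = 131.22 mm²); Combining (union): only the r=6.5 cylinder at (-2.5, -3) is present, so the union is just that shape — area = 131.22 mm². Overall, the cross-section is a single solid region. Net area = 131.22 mm².

131.22 mm²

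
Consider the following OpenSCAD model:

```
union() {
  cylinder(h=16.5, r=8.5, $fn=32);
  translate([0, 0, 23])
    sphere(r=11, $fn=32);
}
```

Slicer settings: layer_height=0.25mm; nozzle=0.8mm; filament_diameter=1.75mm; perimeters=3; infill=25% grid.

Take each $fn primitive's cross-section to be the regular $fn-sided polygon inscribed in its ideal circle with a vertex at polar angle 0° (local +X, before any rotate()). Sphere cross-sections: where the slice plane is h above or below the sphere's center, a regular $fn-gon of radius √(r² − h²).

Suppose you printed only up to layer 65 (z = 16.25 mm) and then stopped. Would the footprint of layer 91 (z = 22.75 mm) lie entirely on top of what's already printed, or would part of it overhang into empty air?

part overhangs

Compare the two slices. At z = 16.25: the r=8.5 cylinder contributes a regular 32-gon of circumradius 8.5 (area = (32/2)·8.500²·sin(360°/32) = 225.52 mm²); the r=11 sphere slices to a regular 32-gon of circumradius 8.685 (√(r²−h²) with h=6.75 from center) (area = (32/2)·8.685²·sin(360°/32) = 235.47 mm²); Combining (union): the r=8.5 cylinder lies entirely inside the r=11 sphere, so the union is just the r=11 sphere — area = 235.47 mm². At z = 22.75: the cylinder does not reach this height (z outside [0, 16.5]); the sphere: section is a regular 32-gon, circumradius = √(r²−h²) = √(11²−0.25²) = 10.997 (area = (32/2)·10.997²·sin(360°/32) = 377.50 mm²); Taking the union: only the r=11 sphere is present, so the union is just that shape — area = 377.50 mm². Checking containment: at z = 22.75 the cross-section extends beyond the z = 16.25 cross-section by about 142.03 mm².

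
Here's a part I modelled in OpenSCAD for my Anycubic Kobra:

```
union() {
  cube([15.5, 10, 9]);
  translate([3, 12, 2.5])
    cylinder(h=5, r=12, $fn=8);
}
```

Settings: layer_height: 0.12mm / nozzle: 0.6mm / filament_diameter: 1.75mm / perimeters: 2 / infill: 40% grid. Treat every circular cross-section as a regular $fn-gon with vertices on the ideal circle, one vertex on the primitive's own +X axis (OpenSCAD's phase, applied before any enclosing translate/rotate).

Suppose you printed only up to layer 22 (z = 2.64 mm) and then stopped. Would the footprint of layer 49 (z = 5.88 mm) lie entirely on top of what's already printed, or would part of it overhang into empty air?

entirely on top

Compare the two slices. At z = 2.64: the 15.5×10 cube contributes its full rectangle (area 155.00 mm²); the r=12 cylinder at (3, 12) gives a regular 8-gon of circumradius 12 (constant along its height) (area = (8/2)·12.000²·sin(360°/8) = 407.29 mm²); Merging all regions: the regions partially overlap — summed areas 562.29 mm² minus the doubly-counted overlap 106.79 mm² gives 455.51 mm² — area = 455.51 mm². At z = 5.88: the cube is present — its section is the full 15.5×10 rectangle (area 155.00 mm²); the cylinder at (3, 12): section is a regular 8-gon, circumradius r=12 (area = (8/2)·12.000²·sin(360°/8) = 407.29 mm²); Combining (union): the regions partially overlap — summed areas 562.29 mm² minus the doubly-counted overlap 106.79 mm² gives 455.51 mm² — area = 455.51 mm². Checking containment: the cross-section at z = 5.88 is a subset of the cross-section at z = 2.64.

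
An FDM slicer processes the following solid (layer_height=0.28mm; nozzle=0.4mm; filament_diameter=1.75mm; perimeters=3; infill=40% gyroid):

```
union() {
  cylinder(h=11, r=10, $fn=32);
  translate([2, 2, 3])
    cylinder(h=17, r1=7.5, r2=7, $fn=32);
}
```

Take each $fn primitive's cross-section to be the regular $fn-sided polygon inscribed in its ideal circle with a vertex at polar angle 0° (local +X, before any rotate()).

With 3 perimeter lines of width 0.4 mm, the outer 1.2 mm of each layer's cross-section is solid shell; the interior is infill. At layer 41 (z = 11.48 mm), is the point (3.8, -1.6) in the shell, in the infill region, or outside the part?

infill

At z = 11.48 mm: the cylinder is absent (z outside [0, 11]); the cone at (2, 2) contributes a regular 32-gon of circumradius 7.251 (interpolated between r1=7.5 and r2=7 at t=0.499); Merging all regions: only the cone at (2, 2) is present, so the union is just that shape — 1 connected region. Overall, the cross-section is a single solid region. The nearest boundary edge runs (4.77, -4.70)→(6.03, -4.03); distance from the point to it = 3.19 mm. The point is inside the cross-section and 3.19 mm from the nearest boundary — more than the 1.2 mm shell width (3 × 0.4), so it's in the infill interior.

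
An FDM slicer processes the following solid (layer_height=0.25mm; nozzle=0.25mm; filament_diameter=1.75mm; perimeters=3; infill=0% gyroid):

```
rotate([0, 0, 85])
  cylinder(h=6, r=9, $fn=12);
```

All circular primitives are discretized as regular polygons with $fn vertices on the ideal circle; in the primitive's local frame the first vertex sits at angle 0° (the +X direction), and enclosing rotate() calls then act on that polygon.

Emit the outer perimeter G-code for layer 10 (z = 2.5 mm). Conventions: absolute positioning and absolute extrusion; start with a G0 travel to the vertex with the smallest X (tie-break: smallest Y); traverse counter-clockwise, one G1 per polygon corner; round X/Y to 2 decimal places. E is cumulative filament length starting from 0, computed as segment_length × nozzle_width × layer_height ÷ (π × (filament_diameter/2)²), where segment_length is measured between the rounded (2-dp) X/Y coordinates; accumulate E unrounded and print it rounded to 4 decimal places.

G0 X-8.97 Y0.78 Z2.50
G1 X-8.16 Y-3.80 E0.1209
G1 X-5.16 Y-7.37 E0.2420
G1 X-0.78 Y-8.97 E0.3632
G1 X3.80 Y-8.16 E0.4840
G1 X7.37 Y-5.16 E0.6052
G1 X8.97 Y-0.78 E0.7264
G1 X8.16 Y3.80 E0.8472
G1 X5.16 Y7.37 E0.9684
G1 X0.78 Y8.97 E1.0896
G1 X-3.80 Y8.16 E1.2104
G1 X-7.37 Y5.16 E1.3316
G1 X-8.97 Y0.78 E1.4528

At z = 2.5 mm: the r=9 cylinder contributes a regular 12-gon of circumradius 9; (rotated 85° about Z; rotation is an isometry so areas/perimeters/island counts are preserved). The outline is a single polygon with 12 vertices. Extrusion per mm of travel: 0.25 × 0.25 / (π × 0.875²) = 0.025984. Accumulating E over each segment gives final E = 1.4528.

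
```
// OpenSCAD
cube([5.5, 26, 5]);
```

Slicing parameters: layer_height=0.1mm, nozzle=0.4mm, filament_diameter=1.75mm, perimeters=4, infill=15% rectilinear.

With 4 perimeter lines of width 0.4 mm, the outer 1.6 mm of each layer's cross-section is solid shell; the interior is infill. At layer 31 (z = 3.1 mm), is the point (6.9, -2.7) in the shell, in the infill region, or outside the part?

outside

At z = 3.1 mm: the cube (footprint 5.5×26) is included at this height. Overall, the cross-section is a single solid region. The nearest boundary edge runs (0.00, 0.00)→(5.50, 0.00); distance from the point to it = 3.04 mm. The point is not inside any of the regions above, so it lies outside the cross-section (3.04 mm from the nearest boundary).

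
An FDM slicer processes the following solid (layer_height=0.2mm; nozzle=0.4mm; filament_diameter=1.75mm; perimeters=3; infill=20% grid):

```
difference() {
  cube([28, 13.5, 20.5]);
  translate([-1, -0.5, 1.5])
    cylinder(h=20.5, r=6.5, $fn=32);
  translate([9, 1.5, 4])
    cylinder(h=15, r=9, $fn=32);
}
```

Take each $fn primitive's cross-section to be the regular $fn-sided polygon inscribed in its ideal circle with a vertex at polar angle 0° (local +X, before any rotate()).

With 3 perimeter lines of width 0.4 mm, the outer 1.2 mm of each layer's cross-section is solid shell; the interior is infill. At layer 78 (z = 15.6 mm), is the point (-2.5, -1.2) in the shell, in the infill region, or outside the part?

At z = 15.6 mm: the cube (footprint 28×13.5) is included at this height; the cylinder at (-1, -0.5): section is a regular 32-gon, circumradius r=6.5; the cylinder at (9, 1.5): section is a regular 32-gon, circumradius r=9; Taking the first minus the rest: starting from the 28×13.5 cube, the r=6.5 cylinder at (-1, -0.5) partially overlaps it — only the 23.78 mm² overlap (of its 131.88 mm²) is removed, clipping the outline; the r=9 cylinder at (9, 1.5) partially overlaps it — only the 131.17 mm² overlap (of its 252.84 mm²) is removed, clipping the outline — 1 connected region. Overall, the cross-section is a single solid region. The nearest boundary edge runs (0.27, 5.88)→(0.00, 5.90); distance from the point to it = 7.53 mm. The point is not inside any of the regions above, so it lies outside the cross-section (7.53 mm from the nearest boundary).

outside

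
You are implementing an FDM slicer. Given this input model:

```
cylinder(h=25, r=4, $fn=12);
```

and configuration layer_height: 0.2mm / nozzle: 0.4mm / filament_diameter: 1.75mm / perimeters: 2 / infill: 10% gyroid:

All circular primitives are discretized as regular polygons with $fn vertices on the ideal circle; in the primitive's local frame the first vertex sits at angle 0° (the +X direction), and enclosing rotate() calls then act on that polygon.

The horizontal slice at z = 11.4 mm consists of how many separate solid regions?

1

At z = 11.4 mm: the cylinder: section is a regular 12-gon, circumradius r=4. The result has 1 disconnected region.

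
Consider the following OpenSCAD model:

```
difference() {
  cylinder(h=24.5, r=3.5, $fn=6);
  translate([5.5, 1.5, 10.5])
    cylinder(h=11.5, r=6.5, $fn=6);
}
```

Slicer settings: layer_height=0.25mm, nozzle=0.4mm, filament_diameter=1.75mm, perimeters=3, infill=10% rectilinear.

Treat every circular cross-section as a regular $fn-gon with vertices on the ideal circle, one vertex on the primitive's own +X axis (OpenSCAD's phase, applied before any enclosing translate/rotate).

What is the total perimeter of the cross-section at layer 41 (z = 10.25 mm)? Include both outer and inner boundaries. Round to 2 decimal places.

At z = 10.25 mm: the r=3.5 cylinder gives a regular 6-gon of circumradius 3.5 (constant along its height) (perimeter = 2·6·3.500·sin(180°/6) = 21.00 mm); the cylinder at (5.5, 1.5) is absent (z outside [10.5, 22]); Subtracting the remaining from the first: none of the subtracted shapes is present at this height, so the r=3.5 cylinder is unchanged — boundary = 21.00 mm. Overall, the cross-section is a single solid region. Total boundary length (outer) = 21.00 mm.

21.00 mm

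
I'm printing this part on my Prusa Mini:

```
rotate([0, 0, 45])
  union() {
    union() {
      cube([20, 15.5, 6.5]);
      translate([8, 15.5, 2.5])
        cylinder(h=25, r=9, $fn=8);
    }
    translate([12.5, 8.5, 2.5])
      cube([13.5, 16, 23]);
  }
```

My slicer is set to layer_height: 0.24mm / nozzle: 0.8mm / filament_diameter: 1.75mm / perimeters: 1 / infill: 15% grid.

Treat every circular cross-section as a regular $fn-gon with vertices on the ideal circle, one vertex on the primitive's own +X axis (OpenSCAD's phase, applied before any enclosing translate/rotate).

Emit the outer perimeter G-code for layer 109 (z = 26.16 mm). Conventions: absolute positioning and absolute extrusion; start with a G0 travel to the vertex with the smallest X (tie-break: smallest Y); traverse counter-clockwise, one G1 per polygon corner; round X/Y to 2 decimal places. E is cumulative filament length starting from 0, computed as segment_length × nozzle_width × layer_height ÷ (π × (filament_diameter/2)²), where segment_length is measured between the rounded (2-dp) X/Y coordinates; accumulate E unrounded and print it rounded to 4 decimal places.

At z = 26.16 mm: the cube is not intersected at this z (z outside [0, 6.5]); the r=9 cylinder at (8, 15.5) gives a regular 8-gon of circumradius 9 (constant along its height); Merging all regions: only the r=9 cylinder at (8, 15.5) is present, so the union is just that shape — 1 connected region; the cube at (12.5, 8.5) does not reach this height (z outside [2.5, 25.5]); Merging all regions: only the result so far is present, so the union is just that shape — 1 connected region; (rotated 45° about Z; rotation is an isometry so areas/perimeters/island counts are preserved). The outline is a single polygon with 8 vertices. Extrusion per mm of travel: 0.8 × 0.24 / (π × 0.875²) = 0.079824. Accumulating E over each segment gives final E = 4.3992.

G0 X-14.30 Y16.62 Z26.16
G1 X-11.67 Y10.25 E0.5501
G1 X-5.30 Y7.62 E1.1002
G1 X1.06 Y10.25 E1.6496
G1 X3.70 Y16.62 E2.2000
G1 X1.06 Y22.98 E2.7497
G1 X-5.30 Y25.62 E3.2994
G1 X-11.67 Y22.98 E3.8498
G1 X-14.30 Y16.62 E4.3992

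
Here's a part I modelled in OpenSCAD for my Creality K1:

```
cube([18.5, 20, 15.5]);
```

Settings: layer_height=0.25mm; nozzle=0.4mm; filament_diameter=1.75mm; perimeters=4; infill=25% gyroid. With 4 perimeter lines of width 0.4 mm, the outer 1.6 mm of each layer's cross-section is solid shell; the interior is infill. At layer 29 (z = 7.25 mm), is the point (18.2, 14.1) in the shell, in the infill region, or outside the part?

At z = 7.25 mm: the cube is present — its section is the full 18.5×20 rectangle. Overall, the cross-section is a single solid region. The nearest boundary edge runs (18.50, 0.00)→(18.50, 20.00); distance from the point to it = 0.30 mm. The point is inside the cross-section, 0.30 mm from the nearest boundary — within the 1.6 mm shell band (4 × 0.4).

shell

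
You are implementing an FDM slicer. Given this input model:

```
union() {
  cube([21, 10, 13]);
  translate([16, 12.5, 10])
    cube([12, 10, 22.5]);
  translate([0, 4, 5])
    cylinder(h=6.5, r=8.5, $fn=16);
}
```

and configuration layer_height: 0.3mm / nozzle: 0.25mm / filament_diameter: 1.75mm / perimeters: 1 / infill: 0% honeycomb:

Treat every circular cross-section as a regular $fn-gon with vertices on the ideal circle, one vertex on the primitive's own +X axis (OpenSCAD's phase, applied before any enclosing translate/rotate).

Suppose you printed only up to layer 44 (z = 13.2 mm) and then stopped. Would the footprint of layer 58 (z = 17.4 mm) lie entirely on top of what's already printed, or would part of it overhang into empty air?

entirely on top

Compare the two slices. At z = 13.2: the cube is not intersected at this z (z outside [0, 13]); the cube at (16, 12.5) (footprint 12×10) is included at this height (area 120.00 mm²); the cylinder at (0, 4) does not reach this height (z outside [5, 11.5]); Merging all regions: only the 12×10 cube at (16, 12.5) is present, so the union is just that shape — area = 120.00 mm². At z = 17.4: the cube is absent (z outside [0, 13]); the 12×10 cube at (16, 12.5) contributes its full rectangle (area 120.00 mm²); the cylinder at (0, 4) is not intersected at this z (z outside [5, 11.5]); Taking the union: only the 12×10 cube at (16, 12.5) is present, so the union is just that shape — area = 120.00 mm². Checking containment: the cross-section at z = 17.4 is a subset of the cross-section at z = 13.2.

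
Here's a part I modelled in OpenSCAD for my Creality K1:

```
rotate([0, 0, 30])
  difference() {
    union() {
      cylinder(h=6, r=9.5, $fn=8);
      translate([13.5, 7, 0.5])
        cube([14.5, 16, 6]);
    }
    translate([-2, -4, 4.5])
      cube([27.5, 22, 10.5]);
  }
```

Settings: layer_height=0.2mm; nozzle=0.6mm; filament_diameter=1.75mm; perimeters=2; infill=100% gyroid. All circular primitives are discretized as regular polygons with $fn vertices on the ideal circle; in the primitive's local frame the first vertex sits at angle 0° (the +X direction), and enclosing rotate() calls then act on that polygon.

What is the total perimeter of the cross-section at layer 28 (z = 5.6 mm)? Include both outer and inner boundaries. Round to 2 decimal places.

120.65 mm

At z = 5.6 mm: the r=9.5 cylinder contributes a regular 8-gon of circumradius 9.5 (perimeter = 2·8·9.500·sin(180°/8) = 58.17 mm); the 14.5×16 cube at (13.5, 7) contributes its full rectangle (perimeter 61.00 mm); Taking the union: the 2 present regions are separate (no shared area or edge), so areas and boundary lengths simply add and each stays a separate island — boundary = 119.17 mm; the cube at (-2, -4) is present — its section is the full 27.5×22 rectangle (perimeter 99.00 mm); After the difference (first − rest): starting from the result so far, the 27.5×22 cube at (-2, -4) partially overlaps it — only the 256.67 mm² overlap (of its 605.00 mm²) is removed, clipping the outline — boundary = 120.65 mm; (whole slice rotated 30° about Z — lengths, areas and connectivity unchanged). Overall, the cross-section has 2 separate islands. Total boundary length (outer) = 120.65 mm.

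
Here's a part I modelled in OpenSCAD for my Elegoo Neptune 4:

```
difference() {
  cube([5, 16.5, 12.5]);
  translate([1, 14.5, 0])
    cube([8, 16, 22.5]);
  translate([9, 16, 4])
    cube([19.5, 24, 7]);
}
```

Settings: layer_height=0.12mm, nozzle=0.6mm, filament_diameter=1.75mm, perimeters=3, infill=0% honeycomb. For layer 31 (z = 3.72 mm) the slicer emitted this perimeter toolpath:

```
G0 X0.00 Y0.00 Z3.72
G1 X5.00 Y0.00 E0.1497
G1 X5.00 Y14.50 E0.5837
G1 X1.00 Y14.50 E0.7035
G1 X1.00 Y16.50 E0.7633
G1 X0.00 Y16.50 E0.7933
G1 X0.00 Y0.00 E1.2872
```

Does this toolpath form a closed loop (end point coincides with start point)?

Start point (G0): (0.00, 0.00). End point (last G1): the path returns to the start — closed.

yes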